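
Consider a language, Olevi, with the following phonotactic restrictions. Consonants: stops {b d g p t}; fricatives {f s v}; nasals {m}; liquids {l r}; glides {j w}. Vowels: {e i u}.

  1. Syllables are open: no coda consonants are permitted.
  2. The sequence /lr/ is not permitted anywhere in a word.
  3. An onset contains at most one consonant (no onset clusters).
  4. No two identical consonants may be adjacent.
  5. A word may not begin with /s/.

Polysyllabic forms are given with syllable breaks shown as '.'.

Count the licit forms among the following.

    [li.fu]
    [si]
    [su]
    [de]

2

[li.fu] — σ1 onset /l/, coda /∅/ ok; σ2 onset /f/, coda /∅/ ok → licit
[si] — violates constraint 5: word begins with /s/ → illicit
[su] — violates constraint 5: word begins with /s/ → illicit
[de] — σ1 onset /d/, coda /∅/ ok → licit
Licit: [li.fu], [de] → 2.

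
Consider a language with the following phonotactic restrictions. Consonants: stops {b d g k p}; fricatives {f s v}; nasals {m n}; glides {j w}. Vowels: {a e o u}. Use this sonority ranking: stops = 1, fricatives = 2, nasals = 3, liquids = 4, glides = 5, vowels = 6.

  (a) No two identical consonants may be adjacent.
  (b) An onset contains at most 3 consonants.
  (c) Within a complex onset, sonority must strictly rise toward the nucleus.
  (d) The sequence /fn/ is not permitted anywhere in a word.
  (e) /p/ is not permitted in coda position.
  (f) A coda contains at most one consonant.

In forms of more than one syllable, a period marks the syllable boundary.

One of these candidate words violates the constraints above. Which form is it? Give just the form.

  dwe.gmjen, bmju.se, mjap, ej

dwe.gmjen — σ1 onset /dw/ (1→5 rises), coda /∅/ ok; σ2 onset /gmj/ (1→3→5 rises), coda /n/ ok → permitted
bmju.se — σ1 onset /bmj/ (1→3→5 rises), coda /∅/ ok; σ2 onset /s/, coda /∅/ ok → permitted
mjap — violates constraint (e): syllable 1 coda contains /p/ → not permitted
ej — σ1 onset /∅/, coda /j/ ok → permitted

mjap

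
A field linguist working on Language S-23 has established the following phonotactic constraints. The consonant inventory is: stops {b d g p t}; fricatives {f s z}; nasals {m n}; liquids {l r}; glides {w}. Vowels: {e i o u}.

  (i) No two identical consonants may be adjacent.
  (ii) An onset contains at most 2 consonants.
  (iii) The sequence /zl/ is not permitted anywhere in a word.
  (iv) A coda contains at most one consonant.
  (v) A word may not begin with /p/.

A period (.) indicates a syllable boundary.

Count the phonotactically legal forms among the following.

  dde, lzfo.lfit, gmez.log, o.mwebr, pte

0

dde — violates constraint (i): adjacent identical consonants /dd/ → phonotactically illegal
lzfo.lfit — violates constraint (ii): syllable 1 onset /lzf/ has 3 consonants (> 2) → phonotactically illegal
gmez.log — violates constraint (iii): contains banned sequence /zl/ → phonotactically illegal
o.mwebr — violates constraint (iv): syllable 2 coda /br/ has 2 consonants (> 1) → phonotactically illegal
pte — violates constraint (v): word begins with /p/ → phonotactically illegal
No form is phonotactically legal → 0.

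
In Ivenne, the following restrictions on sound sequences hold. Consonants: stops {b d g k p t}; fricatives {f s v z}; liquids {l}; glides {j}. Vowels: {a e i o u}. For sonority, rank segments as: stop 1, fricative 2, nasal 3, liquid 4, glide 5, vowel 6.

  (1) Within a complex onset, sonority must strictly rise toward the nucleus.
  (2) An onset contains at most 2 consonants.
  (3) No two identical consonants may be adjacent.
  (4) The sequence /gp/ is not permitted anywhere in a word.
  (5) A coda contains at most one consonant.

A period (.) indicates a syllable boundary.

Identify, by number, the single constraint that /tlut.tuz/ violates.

3

/tlut.tuz/: adjacent identical consonants /tt/.
This is a violation of constraint 3: "No two identical consonants may be adjacent."
The remaining constraints (1, 2, 4, 5) are satisfied.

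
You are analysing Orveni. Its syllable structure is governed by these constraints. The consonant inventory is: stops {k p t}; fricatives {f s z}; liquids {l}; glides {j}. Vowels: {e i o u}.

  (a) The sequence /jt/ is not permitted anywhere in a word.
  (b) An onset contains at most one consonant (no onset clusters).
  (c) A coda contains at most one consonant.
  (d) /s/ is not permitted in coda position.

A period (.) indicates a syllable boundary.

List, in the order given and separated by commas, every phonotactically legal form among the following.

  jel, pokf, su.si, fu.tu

jel — σ1 onset /j/, coda /l/ ok → phonotactically legal
pokf — violates constraint (c): syllable 1 coda /kf/ has 2 consonants (> 1) → phonotactically illegal
su.si — σ1 onset /s/, coda /∅/ ok; σ2 onset /s/, coda /∅/ ok → phonotactically legal
fu.tu — σ1 onset /f/, coda /∅/ ok; σ2 onset /t/, coda /∅/ ok → phonotactically legal

jel, su.si, fu.tu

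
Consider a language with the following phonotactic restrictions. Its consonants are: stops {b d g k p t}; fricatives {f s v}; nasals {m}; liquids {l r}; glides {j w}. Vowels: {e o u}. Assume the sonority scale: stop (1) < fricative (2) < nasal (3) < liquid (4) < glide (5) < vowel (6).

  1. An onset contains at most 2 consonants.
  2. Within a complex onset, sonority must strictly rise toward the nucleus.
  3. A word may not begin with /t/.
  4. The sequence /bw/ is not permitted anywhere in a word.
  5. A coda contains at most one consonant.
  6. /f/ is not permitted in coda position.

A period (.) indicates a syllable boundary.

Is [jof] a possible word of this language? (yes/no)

[jof] — violates constraint 6: syllable 1 coda contains /f/ → illicit

no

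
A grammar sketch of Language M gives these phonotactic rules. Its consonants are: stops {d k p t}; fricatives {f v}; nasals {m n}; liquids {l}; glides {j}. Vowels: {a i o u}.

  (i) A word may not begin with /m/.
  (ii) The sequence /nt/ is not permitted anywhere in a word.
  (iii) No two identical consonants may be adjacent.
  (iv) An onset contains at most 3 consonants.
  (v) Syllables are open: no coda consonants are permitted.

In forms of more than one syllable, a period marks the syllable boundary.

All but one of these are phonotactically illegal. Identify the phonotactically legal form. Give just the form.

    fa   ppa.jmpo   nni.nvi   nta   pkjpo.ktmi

fa

fa — σ1 onset /f/, coda /∅/ ok → phonotactically legal
ppa.jmpo — violates constraint (iii): adjacent identical consonants /pp/ → phonotactically illegal
nni.nvi — violates constraint (iii): adjacent identical consonants /nn/ → phonotactically illegal
nta — violates constraint (ii): contains banned sequence /nt/ → phonotactically illegal
pkjpo.ktmi — violates constraint (iv): syllable 1 onset /pkjp/ has 4 consonants (> 3) → phonotactically illegal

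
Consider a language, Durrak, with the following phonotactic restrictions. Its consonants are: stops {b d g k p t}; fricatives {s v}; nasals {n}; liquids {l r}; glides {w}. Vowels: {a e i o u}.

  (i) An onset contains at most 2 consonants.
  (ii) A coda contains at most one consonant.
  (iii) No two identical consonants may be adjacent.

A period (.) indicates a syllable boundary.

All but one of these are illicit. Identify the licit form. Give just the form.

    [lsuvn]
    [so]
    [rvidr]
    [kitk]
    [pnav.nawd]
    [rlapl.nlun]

[lsuvn] — violates constraint (ii): syllable 1 coda /vn/ has 2 consonants (> 1) → illicit
[so] — σ1 onset /s/, coda /∅/ ok → licit
[rvidr] — violates constraint (ii): syllable 1 coda /dr/ has 2 consonants (> 1) → illicit
[kitk] — violates constraint (ii): syllable 1 coda /tk/ has 2 consonants (> 1) → illicit
[pnav.nawd] — violates constraint (ii): syllable 2 coda /wd/ has 2 consonants (> 1) → illicit
[rlapl.nlun] — violates constraint (ii): syllable 1 coda /pl/ has 2 consonants (> 1) → illicit

[so]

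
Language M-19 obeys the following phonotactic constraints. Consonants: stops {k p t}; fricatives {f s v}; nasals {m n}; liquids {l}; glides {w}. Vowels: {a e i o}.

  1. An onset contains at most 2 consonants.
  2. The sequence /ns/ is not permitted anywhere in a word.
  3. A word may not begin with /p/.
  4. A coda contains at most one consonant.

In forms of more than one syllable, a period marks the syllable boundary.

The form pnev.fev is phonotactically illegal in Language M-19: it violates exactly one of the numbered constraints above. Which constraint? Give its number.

3

pnev.fev: word begins with /p/.
This is a violation of constraint 3: "A word may not begin with /p/."
The remaining constraints (1, 2, 4) are satisfied.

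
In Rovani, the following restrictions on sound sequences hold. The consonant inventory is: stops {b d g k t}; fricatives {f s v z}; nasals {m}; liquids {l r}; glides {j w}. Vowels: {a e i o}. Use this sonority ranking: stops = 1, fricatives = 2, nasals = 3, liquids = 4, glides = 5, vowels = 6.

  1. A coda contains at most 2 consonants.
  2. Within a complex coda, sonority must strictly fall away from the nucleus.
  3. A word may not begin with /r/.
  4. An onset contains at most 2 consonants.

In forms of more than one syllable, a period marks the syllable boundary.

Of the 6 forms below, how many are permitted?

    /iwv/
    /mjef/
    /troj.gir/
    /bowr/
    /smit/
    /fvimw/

5

/iwv/ — σ1 onset /∅/, coda /wv/ (5→2 falls) ok → permitted
/mjef/ — σ1 onset /mj/ (2C), coda /f/ ok → permitted
/troj.gir/ — σ1 onset /tr/ (2C), coda /j/ ok; σ2 onset /g/, coda /r/ ok → permitted
/bowr/ — σ1 onset /b/, coda /wr/ (5→4 falls) ok → permitted
/smit/ — σ1 onset /sm/ (2C), coda /t/ ok → permitted
/fvimw/ — violates constraint 2: syllable 1 coda /mw/: /m/ (nasal, 3) → /w/ (glide, 5) does not fall → not permitted
Permitted: /iwv/, /mjef/, /troj.gir/, /bowr/, /smit/ → 5.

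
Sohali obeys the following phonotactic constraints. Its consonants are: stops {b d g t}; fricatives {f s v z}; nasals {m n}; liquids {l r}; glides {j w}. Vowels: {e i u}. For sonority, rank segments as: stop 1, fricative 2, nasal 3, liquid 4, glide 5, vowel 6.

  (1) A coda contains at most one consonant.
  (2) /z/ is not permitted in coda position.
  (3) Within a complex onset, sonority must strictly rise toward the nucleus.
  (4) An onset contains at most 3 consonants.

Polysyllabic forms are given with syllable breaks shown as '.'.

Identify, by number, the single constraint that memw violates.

memw: syllable 1 coda /mw/ has 2 consonants (> 1).
This is a violation of constraint 1: "A coda contains at most one consonant."
The remaining constraints (2, 3, 4) are satisfied.

1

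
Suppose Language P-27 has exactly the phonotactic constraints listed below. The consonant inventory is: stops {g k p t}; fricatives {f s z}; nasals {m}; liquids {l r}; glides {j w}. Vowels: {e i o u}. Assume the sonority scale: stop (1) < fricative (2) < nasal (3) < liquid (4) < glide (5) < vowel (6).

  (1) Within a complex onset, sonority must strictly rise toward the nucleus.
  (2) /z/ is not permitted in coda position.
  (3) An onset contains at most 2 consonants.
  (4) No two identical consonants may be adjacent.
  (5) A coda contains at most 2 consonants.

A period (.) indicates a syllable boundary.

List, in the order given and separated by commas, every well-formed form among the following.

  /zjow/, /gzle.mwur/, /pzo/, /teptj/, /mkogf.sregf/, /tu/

/zjow/ — σ1 onset /zj/ (2→5 rises), coda /w/ ok → well-formed
/gzle.mwur/ — violates constraint 3: syllable 1 onset /gzl/ has 3 consonants (> 2) → ill-formed
/pzo/ — σ1 onset /pz/ (1→2 rises), coda /∅/ ok → well-formed
/teptj/ — violates constraint 5: syllable 1 coda /ptj/ has 3 consonants (> 2) → ill-formed
/mkogf.sregf/ — violates constraint 1: syllable 1 onset /mk/: /m/ (nasal, 3) → /k/ (stop, 1) does not rise → ill-formed
/tu/ — σ1 onset /t/, coda /∅/ ok → well-formed

/zjow/, /pzo/, /tu/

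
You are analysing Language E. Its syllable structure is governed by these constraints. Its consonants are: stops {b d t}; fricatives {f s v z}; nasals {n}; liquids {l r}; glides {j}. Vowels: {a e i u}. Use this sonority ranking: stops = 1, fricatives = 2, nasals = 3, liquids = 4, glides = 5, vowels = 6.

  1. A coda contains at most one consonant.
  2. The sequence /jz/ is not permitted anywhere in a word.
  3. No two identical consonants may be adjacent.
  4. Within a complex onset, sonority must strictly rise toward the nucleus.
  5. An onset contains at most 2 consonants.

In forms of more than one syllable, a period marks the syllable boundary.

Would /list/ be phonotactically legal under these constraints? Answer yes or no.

/list/ — violates constraint 1: syllable 1 coda /st/ has 2 consonants (> 1) → phonotactically illegal

no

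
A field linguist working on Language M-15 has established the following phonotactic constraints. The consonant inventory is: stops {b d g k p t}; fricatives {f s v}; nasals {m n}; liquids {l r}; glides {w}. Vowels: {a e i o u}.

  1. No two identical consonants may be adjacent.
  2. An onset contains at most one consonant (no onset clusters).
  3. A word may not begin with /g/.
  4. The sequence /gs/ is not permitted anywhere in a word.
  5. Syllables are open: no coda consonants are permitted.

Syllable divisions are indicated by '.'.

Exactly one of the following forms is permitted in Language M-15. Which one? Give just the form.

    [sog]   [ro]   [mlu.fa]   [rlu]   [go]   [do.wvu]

[ro]

[sog] — violates constraint 5: syllable 1 coda /g/ has 1 consonant (> 0) → not permitted
[ro] — σ1 onset /r/, coda /∅/ ok → permitted
[mlu.fa] — violates constraint 2: syllable 1 onset /ml/ has 2 consonants (> 1) → not permitted
[rlu] — violates constraint 2: syllable 1 onset /rl/ has 2 consonants (> 1) → not permitted
[go] — violates constraint 3: word begins with /g/ → not permitted
[do.wvu] — violates constraint 2: syllable 2 onset /wv/ has 2 consonants (> 1) → not permitted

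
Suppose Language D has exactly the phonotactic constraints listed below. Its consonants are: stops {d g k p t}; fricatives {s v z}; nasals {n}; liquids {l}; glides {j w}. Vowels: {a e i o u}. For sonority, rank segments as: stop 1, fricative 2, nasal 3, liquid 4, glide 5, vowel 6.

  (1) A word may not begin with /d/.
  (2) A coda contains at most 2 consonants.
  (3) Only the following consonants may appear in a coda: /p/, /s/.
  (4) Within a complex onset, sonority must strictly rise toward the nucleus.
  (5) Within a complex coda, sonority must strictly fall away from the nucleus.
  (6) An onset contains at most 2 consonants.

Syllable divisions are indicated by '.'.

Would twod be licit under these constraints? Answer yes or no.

no

twod — violates constraint 3: syllable 1 coda contains /d/, which is not a licensed coda consonant → illicit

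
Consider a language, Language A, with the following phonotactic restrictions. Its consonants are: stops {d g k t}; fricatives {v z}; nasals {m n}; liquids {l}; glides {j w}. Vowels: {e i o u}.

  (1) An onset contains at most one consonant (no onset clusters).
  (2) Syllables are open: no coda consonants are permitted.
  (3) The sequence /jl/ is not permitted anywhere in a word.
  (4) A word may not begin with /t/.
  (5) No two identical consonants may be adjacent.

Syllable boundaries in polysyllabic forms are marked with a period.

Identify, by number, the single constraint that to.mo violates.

4

to.mo: word begins with /t/.
This is a violation of constraint 4: "A word may not begin with /t/."
The remaining constraints (1, 2, 3, 5) are satisfied.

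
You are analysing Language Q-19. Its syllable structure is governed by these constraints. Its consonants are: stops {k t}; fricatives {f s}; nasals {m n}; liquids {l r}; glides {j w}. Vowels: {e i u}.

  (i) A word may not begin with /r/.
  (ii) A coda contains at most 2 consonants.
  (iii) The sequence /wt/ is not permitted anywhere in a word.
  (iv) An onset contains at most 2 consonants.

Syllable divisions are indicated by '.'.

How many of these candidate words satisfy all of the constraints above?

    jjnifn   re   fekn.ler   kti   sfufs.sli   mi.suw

4

jjnifn — violates constraint (iv): syllable 1 onset /jjn/ has 3 consonants (> 2) → illicit
re — violates constraint (i): word begins with /r/ → illicit
fekn.ler — σ1 onset /f/, coda /kn/ (2C) ok; σ2 onset /l/, coda /r/ ok → licit
kti — σ1 onset /kt/ (2C), coda /∅/ ok → licit
sfufs.sli — σ1 onset /sf/ (2C), coda /fs/ (2C) ok; σ2 onset /sl/ (2C), coda /∅/ ok → licit
mi.suw — σ1 onset /m/, coda /∅/ ok; σ2 onset /s/, coda /w/ ok → licit
Licit: fekn.ler, kti, sfufs.sli, mi.suw → 4.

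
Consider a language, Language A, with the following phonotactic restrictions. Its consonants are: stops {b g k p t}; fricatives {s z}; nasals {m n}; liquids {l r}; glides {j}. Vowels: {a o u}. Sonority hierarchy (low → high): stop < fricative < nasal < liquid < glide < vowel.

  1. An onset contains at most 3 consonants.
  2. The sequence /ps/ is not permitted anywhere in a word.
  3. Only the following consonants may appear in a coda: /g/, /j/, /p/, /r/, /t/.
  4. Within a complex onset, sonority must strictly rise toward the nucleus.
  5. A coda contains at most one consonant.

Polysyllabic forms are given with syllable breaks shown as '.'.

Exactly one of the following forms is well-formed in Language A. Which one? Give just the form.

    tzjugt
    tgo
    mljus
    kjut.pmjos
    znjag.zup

tzjugt — violates constraint 5: syllable 1 coda /gt/ has 2 consonants (> 1) → ill-formed
tgo — violates constraint 4: syllable 1 onset /tg/: /t/ (stop, 1) → /g/ (stop, 1) does not rise → ill-formed
mljus — violates constraint 3: syllable 1 coda contains /s/, which is not a licensed coda consonant → ill-formed
kjut.pmjos — violates constraint 3: syllable 2 coda contains /s/, which is not a licensed coda consonant → ill-formed
znjag.zup — σ1 onset /znj/ (2→3→5 rises), coda /g/ ok; σ2 onset /z/, coda /p/ ok → well-formed

znjag.zup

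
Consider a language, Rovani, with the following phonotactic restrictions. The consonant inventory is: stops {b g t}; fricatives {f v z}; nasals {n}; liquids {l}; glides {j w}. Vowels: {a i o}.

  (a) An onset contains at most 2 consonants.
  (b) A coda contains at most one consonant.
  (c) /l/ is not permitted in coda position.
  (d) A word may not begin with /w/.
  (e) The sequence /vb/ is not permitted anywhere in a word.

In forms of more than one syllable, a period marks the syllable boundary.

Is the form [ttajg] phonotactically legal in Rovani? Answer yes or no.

[ttajg] — violates constraint (b): syllable 1 coda /jg/ has 2 consonants (> 1) → phonotactically illegal

no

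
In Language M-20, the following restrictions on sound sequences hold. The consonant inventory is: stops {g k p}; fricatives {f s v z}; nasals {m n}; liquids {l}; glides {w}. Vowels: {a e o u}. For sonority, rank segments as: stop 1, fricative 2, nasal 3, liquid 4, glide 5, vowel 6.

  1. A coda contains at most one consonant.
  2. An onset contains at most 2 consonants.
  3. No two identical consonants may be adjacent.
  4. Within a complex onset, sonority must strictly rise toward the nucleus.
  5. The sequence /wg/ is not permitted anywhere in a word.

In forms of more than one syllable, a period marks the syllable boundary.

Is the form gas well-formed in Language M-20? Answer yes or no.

gas — σ1 onset /g/, coda /s/ ok → well-formed

yes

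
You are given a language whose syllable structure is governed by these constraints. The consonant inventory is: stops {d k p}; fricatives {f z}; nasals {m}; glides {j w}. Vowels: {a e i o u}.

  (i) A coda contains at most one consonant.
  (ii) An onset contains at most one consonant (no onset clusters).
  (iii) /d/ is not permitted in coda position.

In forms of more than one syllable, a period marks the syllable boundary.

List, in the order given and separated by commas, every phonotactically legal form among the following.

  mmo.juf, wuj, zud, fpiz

wuj

mmo.juf — violates constraint (ii): syllable 1 onset /mm/ has 2 consonants (> 1) → phonotactically illegal
wuj — σ1 onset /w/, coda /j/ ok → phonotactically legal
zud — violates constraint (iii): syllable 1 coda contains /d/ → phonotactically illegal
fpiz — violates constraint (ii): syllable 1 onset /fp/ has 2 consonants (> 1) → phonotactically illegal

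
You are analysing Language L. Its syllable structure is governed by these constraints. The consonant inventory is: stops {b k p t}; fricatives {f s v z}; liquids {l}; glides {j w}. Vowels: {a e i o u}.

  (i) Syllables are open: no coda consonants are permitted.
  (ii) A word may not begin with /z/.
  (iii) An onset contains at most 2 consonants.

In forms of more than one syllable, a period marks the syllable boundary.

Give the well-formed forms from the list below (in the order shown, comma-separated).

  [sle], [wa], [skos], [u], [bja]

[sle], [wa], [u], [bja]

[sle] — σ1 onset /sl/ (2C), coda /∅/ ok → well-formed
[wa] — σ1 onset /w/, coda /∅/ ok → well-formed
[skos] — violates constraint (i): syllable 1 coda /s/ has 1 consonant (> 0) → ill-formed
[u] — σ1 onset /∅/, coda /∅/ ok → well-formed
[bja] — σ1 onset /bj/ (2C), coda /∅/ ok → well-formed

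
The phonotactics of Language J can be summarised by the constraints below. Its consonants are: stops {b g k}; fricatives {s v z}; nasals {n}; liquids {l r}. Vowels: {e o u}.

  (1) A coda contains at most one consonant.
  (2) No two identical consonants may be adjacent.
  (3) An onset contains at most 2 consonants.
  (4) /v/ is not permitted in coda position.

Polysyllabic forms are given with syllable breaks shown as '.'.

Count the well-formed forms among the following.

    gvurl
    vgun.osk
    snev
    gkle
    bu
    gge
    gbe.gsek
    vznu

2

gvurl — violates constraint 1: syllable 1 coda /rl/ has 2 consonants (> 1) → ill-formed
vgun.osk — violates constraint 1: syllable 2 coda /sk/ has 2 consonants (> 1) → ill-formed
snev — violates constraint 4: syllable 1 coda contains /v/ → ill-formed
gkle — violates constraint 3: syllable 1 onset /gkl/ has 3 consonants (> 2) → ill-formed
bu — σ1 onset /b/, coda /∅/ ok → well-formed
gge — violates constraint 2: adjacent identical consonants /gg/ → ill-formed
gbe.gsek — σ1 onset /gb/ (2C), coda /∅/ ok; σ2 onset /gs/ (2C), coda /k/ ok → well-formed
vznu — violates constraint 3: syllable 1 onset /vzn/ has 3 consonants (> 2) → ill-formed
Well-formed: bu, gbe.gsek → 2.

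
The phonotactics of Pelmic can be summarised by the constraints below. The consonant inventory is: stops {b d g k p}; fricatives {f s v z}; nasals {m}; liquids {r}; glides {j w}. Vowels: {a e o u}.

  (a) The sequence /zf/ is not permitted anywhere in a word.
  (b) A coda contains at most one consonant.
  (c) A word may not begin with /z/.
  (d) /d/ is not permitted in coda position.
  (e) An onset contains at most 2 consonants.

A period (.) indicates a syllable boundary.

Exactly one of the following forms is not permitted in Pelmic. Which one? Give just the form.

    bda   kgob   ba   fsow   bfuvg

bfuvg

bda — σ1 onset /bd/ (2C), coda /∅/ ok → permitted
kgob — σ1 onset /kg/ (2C), coda /b/ ok → permitted
ba — σ1 onset /b/, coda /∅/ ok → permitted
fsow — σ1 onset /fs/ (2C), coda /w/ ok → permitted
bfuvg — violates constraint (b): syllable 1 coda /vg/ has 2 consonants (> 1) → not permitted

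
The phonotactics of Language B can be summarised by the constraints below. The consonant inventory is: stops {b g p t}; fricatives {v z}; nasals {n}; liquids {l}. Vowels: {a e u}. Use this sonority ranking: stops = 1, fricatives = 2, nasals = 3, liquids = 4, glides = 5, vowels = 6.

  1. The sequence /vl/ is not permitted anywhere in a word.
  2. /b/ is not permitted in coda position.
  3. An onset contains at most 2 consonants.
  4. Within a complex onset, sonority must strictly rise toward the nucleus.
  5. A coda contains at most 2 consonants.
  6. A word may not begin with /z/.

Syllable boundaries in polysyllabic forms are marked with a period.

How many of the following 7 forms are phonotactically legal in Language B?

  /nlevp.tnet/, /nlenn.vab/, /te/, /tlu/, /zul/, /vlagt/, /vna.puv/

/nlevp.tnet/ — σ1 onset /nl/ (3→4 rises), coda /vp/ (2C) ok; σ2 onset /tn/ (1→3 rises), coda /t/ ok → phonotactically legal
/nlenn.vab/ — violates constraint 2: syllable 2 coda contains /b/ → phonotactically illegal
/te/ — σ1 onset /t/, coda /∅/ ok → phonotactically legal
/tlu/ — σ1 onset /tl/ (1→4 rises), coda /∅/ ok → phonotactically legal
/zul/ — violates constraint 6: word begins with /z/ → phonotactically illegal
/vlagt/ — violates constraint 1: contains banned sequence /vl/ → phonotactically illegal
/vna.puv/ — σ1 onset /vn/ (2→3 rises), coda /∅/ ok; σ2 onset /p/, coda /v/ ok → phonotactically legal
Phonotactically legal: /nlevp.tnet/, /te/, /tlu/, /vna.puv/ → 4.

4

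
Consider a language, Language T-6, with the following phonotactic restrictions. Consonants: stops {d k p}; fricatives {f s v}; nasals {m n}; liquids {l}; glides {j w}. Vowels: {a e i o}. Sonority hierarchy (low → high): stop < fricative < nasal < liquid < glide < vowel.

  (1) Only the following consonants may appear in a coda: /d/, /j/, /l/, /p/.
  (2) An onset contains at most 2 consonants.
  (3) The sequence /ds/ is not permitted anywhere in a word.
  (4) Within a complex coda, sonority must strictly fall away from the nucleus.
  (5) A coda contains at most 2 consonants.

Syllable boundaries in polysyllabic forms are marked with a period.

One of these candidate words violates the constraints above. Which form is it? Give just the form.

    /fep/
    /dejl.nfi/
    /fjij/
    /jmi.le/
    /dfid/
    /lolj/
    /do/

/lolj/

/fep/ — σ1 onset /f/, coda /p/ ok → licit
/dejl.nfi/ — σ1 onset /d/, coda /jl/ (5→4 falls) ok; σ2 onset /nf/ (2C), coda /∅/ ok → licit
/fjij/ — σ1 onset /fj/ (2C), coda /j/ ok → licit
/jmi.le/ — σ1 onset /jm/ (2C), coda /∅/ ok; σ2 onset /l/, coda /∅/ ok → licit
/dfid/ — σ1 onset /df/ (2C), coda /d/ ok → licit
/lolj/ — violates constraint 4: syllable 1 coda /lj/: /l/ (liquid, 4) → /j/ (glide, 5) does not fall → illicit
/do/ — σ1 onset /d/, coda /∅/ ok → licit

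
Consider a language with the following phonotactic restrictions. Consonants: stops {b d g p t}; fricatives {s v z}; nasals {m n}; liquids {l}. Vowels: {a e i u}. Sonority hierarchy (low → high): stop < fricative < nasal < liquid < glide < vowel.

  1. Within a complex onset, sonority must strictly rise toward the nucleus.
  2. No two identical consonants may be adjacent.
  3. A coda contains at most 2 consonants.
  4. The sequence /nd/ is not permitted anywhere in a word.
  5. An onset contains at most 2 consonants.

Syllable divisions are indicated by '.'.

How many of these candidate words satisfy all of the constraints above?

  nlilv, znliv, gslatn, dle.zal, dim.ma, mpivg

2

nlilv — σ1 onset /nl/ (3→4 rises), coda /lv/ (2C) ok → licit
znliv — violates constraint 5: syllable 1 onset /znl/ has 3 consonants (> 2) → illicit
gslatn — violates constraint 5: syllable 1 onset /gsl/ has 3 consonants (> 2) → illicit
dle.zal — σ1 onset /dl/ (1→4 rises), coda /∅/ ok; σ2 onset /z/, coda /l/ ok → licit
dim.ma — violates constraint 2: adjacent identical consonants /mm/ → illicit
mpivg — violates constraint 1: syllable 1 onset /mp/: /m/ (nasal, 3) → /p/ (stop, 1) does not rise → illicit
Licit: nlilv, dle.zal → 2.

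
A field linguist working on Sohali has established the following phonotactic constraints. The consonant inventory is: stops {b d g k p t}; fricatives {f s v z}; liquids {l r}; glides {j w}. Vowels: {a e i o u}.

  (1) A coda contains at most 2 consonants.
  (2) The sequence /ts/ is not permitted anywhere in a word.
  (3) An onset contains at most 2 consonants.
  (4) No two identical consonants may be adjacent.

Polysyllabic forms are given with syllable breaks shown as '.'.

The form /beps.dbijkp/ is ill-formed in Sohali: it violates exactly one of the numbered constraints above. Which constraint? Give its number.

1

/beps.dbijkp/: syllable 2 coda /jkp/ has 3 consonants (> 2).
This is a violation of constraint 1: "A coda contains at most 2 consonants."
The remaining constraints (2, 3, 4) are satisfied.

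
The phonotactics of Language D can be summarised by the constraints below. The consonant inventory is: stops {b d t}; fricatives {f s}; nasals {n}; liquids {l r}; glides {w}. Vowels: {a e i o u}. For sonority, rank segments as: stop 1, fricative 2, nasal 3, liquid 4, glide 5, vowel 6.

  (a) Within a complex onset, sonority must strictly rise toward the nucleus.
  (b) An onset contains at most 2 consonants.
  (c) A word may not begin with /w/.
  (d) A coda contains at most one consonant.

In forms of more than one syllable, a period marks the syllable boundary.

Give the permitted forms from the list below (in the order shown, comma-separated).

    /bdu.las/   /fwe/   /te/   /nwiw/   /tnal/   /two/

/fwe/, /te/, /nwiw/, /tnal/, /two/

/bdu.las/ — violates constraint (a): syllable 1 onset /bd/: /b/ (stop, 1) → /d/ (stop, 1) does not rise → not permitted
/fwe/ — σ1 onset /fw/ (2→5 rises), coda /∅/ ok → permitted
/te/ — σ1 onset /t/, coda /∅/ ok → permitted
/nwiw/ — σ1 onset /nw/ (3→5 rises), coda /w/ ok → permitted
/tnal/ — σ1 onset /tn/ (1→3 rises), coda /l/ ok → permitted
/two/ — σ1 onset /tw/ (1→5 rises), coda /∅/ ok → permitted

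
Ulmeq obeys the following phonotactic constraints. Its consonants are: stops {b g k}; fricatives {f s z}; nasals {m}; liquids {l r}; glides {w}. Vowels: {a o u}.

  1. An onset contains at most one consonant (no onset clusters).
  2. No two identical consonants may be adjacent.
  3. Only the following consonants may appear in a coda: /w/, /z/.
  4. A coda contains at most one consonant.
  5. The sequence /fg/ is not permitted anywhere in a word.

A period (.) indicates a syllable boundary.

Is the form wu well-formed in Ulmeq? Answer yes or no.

yes

wu — σ1 onset /w/, coda /∅/ ok → well-formed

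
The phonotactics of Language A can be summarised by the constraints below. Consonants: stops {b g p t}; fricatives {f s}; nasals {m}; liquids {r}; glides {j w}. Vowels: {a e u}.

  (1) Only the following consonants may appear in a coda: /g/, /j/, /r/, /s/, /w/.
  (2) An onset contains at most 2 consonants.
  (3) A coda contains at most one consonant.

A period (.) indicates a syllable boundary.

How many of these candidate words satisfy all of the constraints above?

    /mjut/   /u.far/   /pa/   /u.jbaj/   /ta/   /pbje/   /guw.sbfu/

4

/mjut/ — violates constraint 1: syllable 1 coda contains /t/, which is not a licensed coda consonant → not permitted
/u.far/ — σ1 onset /∅/, coda /∅/ ok; σ2 onset /f/, coda /r/ ok → permitted
/pa/ — σ1 onset /p/, coda /∅/ ok → permitted
/u.jbaj/ — σ1 onset /∅/, coda /∅/ ok; σ2 onset /jb/ (2C), coda /j/ ok → permitted
/ta/ — σ1 onset /t/, coda /∅/ ok → permitted
/pbje/ — violates constraint 2: syllable 1 onset /pbj/ has 3 consonants (> 2) → not permitted
/guw.sbfu/ — violates constraint 2: syllable 2 onset /sbf/ has 3 consonants (> 2) → not permitted
Permitted: /u.far/, /pa/, /u.jbaj/, /ta/ → 4.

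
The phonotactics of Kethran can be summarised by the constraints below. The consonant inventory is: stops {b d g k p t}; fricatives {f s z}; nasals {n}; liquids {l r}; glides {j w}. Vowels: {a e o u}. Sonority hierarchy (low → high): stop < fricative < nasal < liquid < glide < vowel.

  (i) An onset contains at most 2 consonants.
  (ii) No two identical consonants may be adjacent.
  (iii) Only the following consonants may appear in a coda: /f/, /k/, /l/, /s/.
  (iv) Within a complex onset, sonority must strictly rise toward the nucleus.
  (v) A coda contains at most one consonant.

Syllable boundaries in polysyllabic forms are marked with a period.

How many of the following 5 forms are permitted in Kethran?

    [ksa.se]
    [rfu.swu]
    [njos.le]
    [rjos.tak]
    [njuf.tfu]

4

[ksa.se] — σ1 onset /ks/ (1→2 rises), coda /∅/ ok; σ2 onset /s/, coda /∅/ ok → permitted
[rfu.swu] — violates constraint (iv): syllable 1 onset /rf/: /r/ (liquid, 4) → /f/ (fricative, 2) does not rise → not permitted
[njos.le] — σ1 onset /nj/ (3→5 rises), coda /s/ ok; σ2 onset /l/, coda /∅/ ok → permitted
[rjos.tak] — σ1 onset /rj/ (4→5 rises), coda /s/ ok; σ2 onset /t/, coda /k/ ok → permitted
[njuf.tfu] — σ1 onset /nj/ (3→5 rises), coda /f/ ok; σ2 onset /tf/ (1→2 rises), coda /∅/ ok → permitted
Permitted: [ksa.se], [njos.le], [rjos.tak], [njuf.tfu] → 4.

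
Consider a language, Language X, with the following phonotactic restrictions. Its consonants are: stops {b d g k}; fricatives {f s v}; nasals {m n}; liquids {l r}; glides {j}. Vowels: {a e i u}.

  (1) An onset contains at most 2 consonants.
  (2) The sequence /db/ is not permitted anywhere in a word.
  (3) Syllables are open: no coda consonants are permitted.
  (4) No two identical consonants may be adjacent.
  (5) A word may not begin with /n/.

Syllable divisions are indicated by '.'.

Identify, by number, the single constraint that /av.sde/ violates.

/av.sde/: syllable 1 coda /v/ has 1 consonant (> 0).
This is a violation of constraint 3: "Syllables are open: no coda consonants are permitted."
The remaining constraints (1, 2, 4, 5) are satisfied.

3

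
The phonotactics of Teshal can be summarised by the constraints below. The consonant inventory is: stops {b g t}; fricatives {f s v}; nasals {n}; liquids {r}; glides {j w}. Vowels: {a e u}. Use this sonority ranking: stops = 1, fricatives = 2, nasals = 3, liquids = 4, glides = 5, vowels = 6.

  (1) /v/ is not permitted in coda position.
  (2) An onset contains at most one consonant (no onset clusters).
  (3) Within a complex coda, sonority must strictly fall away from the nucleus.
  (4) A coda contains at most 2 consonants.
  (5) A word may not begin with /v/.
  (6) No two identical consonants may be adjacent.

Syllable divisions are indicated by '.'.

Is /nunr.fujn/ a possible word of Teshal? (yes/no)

no

/nunr.fujn/ — violates constraint 3: syllable 1 coda /nr/: /n/ (nasal, 3) → /r/ (liquid, 4) does not fall → phonotactically illegal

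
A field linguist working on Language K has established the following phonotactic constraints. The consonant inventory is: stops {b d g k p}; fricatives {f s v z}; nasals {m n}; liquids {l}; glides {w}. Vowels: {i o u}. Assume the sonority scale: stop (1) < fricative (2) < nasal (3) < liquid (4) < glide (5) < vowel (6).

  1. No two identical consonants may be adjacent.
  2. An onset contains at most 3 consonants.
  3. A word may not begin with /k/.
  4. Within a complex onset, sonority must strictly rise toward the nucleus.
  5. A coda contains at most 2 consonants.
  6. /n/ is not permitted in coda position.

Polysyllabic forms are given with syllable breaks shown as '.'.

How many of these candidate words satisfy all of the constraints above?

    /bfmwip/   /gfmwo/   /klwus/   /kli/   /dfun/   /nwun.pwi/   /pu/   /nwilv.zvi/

1

/bfmwip/ — violates constraint 2: syllable 1 onset /bfmw/ has 4 consonants (> 3) → not permitted
/gfmwo/ — violates constraint 2: syllable 1 onset /gfmw/ has 4 consonants (> 3) → not permitted
/klwus/ — violates constraint 3: word begins with /k/ → not permitted
/kli/ — violates constraint 3: word begins with /k/ → not permitted
/dfun/ — violates constraint 6: syllable 1 coda contains /n/ → not permitted
/nwun.pwi/ — violates constraint 6: syllable 1 coda contains /n/ → not permitted
/pu/ — σ1 onset /p/, coda /∅/ ok → permitted
/nwilv.zvi/ — violates constraint 4: syllable 2 onset /zv/: /z/ (fricative, 2) → /v/ (fricative, 2) does not rise → not permitted
Permitted: /pu/ → 1.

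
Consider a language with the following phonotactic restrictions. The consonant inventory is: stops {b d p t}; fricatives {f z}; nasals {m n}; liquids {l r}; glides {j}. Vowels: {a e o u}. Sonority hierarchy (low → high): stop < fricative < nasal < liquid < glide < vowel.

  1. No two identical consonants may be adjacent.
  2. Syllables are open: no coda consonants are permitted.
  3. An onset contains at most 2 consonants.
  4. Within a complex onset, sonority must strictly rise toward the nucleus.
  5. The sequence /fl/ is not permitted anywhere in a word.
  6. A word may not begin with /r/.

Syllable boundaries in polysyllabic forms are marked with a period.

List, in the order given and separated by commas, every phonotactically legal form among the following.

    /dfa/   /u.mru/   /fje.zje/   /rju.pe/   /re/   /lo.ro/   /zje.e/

/dfa/, /u.mru/, /fje.zje/, /lo.ro/, /zje.e/

/dfa/ — σ1 onset /df/ (1→2 rises), coda /∅/ ok → phonotactically legal
/u.mru/ — σ1 onset /∅/, coda /∅/ ok; σ2 onset /mr/ (3→4 rises), coda /∅/ ok → phonotactically legal
/fje.zje/ — σ1 onset /fj/ (2→5 rises), coda /∅/ ok; σ2 onset /zj/ (2→5 rises), coda /∅/ ok → phonotactically legal
/rju.pe/ — violates constraint 6: word begins with /r/ → phonotactically illegal
/re/ — violates constraint 6: word begins with /r/ → phonotactically illegal
/lo.ro/ — σ1 onset /l/, coda /∅/ ok; σ2 onset /r/, coda /∅/ ok → phonotactically legal
/zje.e/ — σ1 onset /zj/ (2→5 rises), coda /∅/ ok; σ2 onset /∅/, coda /∅/ ok → phonotactically legal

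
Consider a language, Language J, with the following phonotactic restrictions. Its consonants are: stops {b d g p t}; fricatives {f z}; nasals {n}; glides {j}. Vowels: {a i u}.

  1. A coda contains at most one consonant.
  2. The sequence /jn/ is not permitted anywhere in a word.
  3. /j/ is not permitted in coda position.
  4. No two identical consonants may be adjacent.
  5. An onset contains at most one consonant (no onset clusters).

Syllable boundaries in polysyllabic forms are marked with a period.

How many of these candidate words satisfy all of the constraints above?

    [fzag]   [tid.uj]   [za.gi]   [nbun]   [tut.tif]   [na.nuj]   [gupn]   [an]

2

[fzag] — violates constraint 5: syllable 1 onset /fz/ has 2 consonants (> 1) → not permitted
[tid.uj] — violates constraint 3: syllable 2 coda contains /j/ → not permitted
[za.gi] — σ1 onset /z/, coda /∅/ ok; σ2 onset /g/, coda /∅/ ok → permitted
[nbun] — violates constraint 5: syllable 1 onset /nb/ has 2 consonants (> 1) → not permitted
[tut.tif] — violates constraint 4: adjacent identical consonants /tt/ → not permitted
[na.nuj] — violates constraint 3: syllable 2 coda contains /j/ → not permitted
[gupn] — violates constraint 1: syllable 1 coda /pn/ has 2 consonants (> 1) → not permitted
[an] — σ1 onset /∅/, coda /n/ ok → permitted
Permitted: [za.gi], [an] → 2.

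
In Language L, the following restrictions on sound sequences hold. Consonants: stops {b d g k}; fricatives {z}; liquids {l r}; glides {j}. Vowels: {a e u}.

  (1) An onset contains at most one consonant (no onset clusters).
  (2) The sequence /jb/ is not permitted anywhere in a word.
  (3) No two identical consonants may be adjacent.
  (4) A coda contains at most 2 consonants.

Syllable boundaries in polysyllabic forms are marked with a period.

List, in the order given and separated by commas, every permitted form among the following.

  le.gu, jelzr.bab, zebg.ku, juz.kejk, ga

le.gu — σ1 onset /l/, coda /∅/ ok; σ2 onset /g/, coda /∅/ ok → permitted
jelzr.bab — violates constraint 4: syllable 1 coda /lzr/ has 3 consonants (> 2) → not permitted
zebg.ku — σ1 onset /z/, coda /bg/ (2C) ok; σ2 onset /k/, coda /∅/ ok → permitted
juz.kejk — σ1 onset /j/, coda /z/ ok; σ2 onset /k/, coda /jk/ (2C) ok → permitted
ga — σ1 onset /g/, coda /∅/ ok → permitted

le.gu, zebg.ku, juz.kejk, ga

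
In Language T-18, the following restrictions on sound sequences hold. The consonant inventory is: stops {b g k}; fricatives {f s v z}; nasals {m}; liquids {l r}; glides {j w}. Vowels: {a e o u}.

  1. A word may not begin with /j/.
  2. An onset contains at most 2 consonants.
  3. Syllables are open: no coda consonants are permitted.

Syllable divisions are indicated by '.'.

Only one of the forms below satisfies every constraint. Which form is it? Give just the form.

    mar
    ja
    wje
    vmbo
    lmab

mar — violates constraint 3: syllable 1 coda /r/ has 1 consonant (> 0) → phonotactically illegal
ja — violates constraint 1: word begins with /j/ → phonotactically illegal
wje — σ1 onset /wj/ (2C), coda /∅/ ok → phonotactically legal
vmbo — violates constraint 2: syllable 1 onset /vmb/ has 3 consonants (> 2) → phonotactically illegal
lmab — violates constraint 3: syllable 1 coda /b/ has 1 consonant (> 0) → phonotactically illegal

wje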